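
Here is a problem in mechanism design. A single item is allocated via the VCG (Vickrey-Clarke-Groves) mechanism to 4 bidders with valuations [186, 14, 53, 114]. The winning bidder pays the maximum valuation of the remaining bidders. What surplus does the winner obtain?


Step 1: The winner is the agent with the highest value: agent 0 with value 186
Step 2: Values of other agents: [14, 53, 114]
Step 3: VCG payment = max of others' values = 114
Step 4: Surplus = 186 - 114 = 72

72


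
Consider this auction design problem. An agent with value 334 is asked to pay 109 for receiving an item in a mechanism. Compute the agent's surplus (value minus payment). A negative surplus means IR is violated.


Step 1: Surplus = value - payment = 334 - 109 = 225
Step 2: IR is satisfied (surplus >= 0)

225


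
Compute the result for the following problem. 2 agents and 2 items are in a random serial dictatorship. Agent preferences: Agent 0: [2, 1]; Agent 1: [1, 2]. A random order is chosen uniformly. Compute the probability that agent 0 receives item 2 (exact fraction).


Step 1: Agent 0 wants item 2
Step 2: There are 2 possible orderings of agents
Step 3: In 2 orderings, agent 0 gets item 2
Step 4: Probability = 2/2 = 1

1


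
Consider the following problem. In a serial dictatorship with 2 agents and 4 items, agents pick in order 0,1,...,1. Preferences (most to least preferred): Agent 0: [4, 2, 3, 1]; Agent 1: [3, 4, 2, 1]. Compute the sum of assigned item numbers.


Step 1: Agent 0 picks item 4
Step 2: Agent 1 picks item 3
Step 3: Sum = 4 + 3 = 7

7


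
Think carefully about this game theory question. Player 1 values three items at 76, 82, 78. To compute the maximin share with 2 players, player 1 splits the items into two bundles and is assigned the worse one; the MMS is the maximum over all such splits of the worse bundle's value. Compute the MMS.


Step 1: Item values = 76, 82, 78
Step 2: Enumerate all 2-bundle partitions and take the smaller bundle:
  Partition 1: {76} vs {82,78} -> bundles 76, 160; min = 76
  Partition 2: {82} vs {76,78} -> bundles 82, 154; min = 82
  Partition 3: {78} vs {76,82} -> bundles 78, 158; min = 78
Step 3: MMS = max(76, 82, 78) = 82

82


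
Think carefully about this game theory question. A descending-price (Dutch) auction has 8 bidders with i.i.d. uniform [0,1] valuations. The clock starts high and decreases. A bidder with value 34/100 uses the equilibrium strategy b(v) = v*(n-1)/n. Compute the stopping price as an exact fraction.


Step 1: Dutch auctions are strategically equivalent to first-price auctions
Step 2: The equilibrium bid is b(v) = v*(n-1)/n
Step 3: b = 17/50 * 7/8
Step 4: b = 119/400

119/400


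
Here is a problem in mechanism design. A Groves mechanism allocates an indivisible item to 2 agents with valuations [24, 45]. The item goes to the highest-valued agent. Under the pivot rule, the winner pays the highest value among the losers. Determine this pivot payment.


Step 1: The efficient winner is agent 1 with value 45
Step 2: Other agents' values: [24]
Step 3: Pivot payment = max(others) = 24
Step 4: The winner pays 24

24


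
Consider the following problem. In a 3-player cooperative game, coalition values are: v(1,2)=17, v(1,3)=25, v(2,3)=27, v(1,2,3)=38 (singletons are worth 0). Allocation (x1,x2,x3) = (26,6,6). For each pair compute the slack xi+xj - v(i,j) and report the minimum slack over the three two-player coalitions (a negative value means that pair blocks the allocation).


Step 1: Slack for coalition (1,2): x1+x2 - v12 = 32 - 17 = 15
Step 2: Slack for coalition (1,3): x1+x3 - v13 = 32 - 25 = 7
Step 3: Slack for coalition (2,3): x2+x3 - v23 = 12 - 27 = -15
Step 4: Minimum slack = min(15, 7, -15) = -15, attained by (2,3); coalition (2,3) can block (slack < 0), so the allocation is not in the core

-15


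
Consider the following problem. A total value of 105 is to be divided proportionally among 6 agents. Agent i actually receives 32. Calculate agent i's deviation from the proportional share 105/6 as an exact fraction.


Step 1: Proportional share = 105/6 = 35/2
Step 2: Agent's actual allocation = 32
Step 3: Excess = 32 - 35/2 = 29/2

29/2


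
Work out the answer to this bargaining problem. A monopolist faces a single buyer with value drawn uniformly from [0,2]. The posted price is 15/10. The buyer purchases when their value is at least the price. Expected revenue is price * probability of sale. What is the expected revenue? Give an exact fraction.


Step 1: Posted price r = 3/2, value support [0,2]
Step 2: P(v >= r) = (2 - 3/2)/2 = 1/4
Step 3: Expected revenue = r * P(v >= r) = 3/2 * 1/4
Step 4: Revenue = 3/8

3/8


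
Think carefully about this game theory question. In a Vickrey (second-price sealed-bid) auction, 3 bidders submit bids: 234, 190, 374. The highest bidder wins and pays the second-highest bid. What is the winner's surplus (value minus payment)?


Step 1: Sort bids in descending order: 374, 234, 190
Step 2: The winning bid is the highest: 374
Step 3: The payment equals the second-highest bid: 234
Step 4: Surplus = winner's bid - payment = 374 - 234 = 140

140


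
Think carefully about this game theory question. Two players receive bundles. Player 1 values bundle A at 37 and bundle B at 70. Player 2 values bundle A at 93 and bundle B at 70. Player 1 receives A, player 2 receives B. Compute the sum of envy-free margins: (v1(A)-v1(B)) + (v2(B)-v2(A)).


Step 1: Player 1's margin = v1(A) - v1(B) = 37 - 70 = -33
Step 2: Player 2's margin = v2(B) - v2(A) = 70 - 93 = -23
Step 3: Total margin = -33 + -23 = -56

-56


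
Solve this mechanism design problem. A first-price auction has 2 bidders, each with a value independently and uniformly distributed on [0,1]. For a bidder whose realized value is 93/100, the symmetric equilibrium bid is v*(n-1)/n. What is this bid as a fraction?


Step 1: The symmetric BNE bidding function is b(v) = v * (n-1) / n
Step 2: Substitute v = 93/100 and n = 2
Step 3: b = 93/100 * 1/2
Step 4: b = 93/200

93/200


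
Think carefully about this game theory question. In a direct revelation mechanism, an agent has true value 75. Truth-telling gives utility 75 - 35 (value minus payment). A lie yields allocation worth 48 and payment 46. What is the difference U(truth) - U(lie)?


Step 1: U(truth) = value - payment = 75 - 35 = 40
Step 2: U(lie) = allocation - payment = 48 - 46 = 2
Step 3: IC gap = 40 - 2 = 38

38


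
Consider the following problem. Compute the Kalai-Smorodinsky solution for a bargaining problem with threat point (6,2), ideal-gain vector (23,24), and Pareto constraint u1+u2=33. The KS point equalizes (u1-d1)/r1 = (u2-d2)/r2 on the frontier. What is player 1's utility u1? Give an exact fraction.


Step 1: At the KS point, (u1-d1)/r1 = (u2-d2)/r2 = t and u1+u2 = 33
Step 2: u1 = d1 + r1*t and u2 = d2 + r2*t, so (d1 + r1*t) + (d2 + r2*t) = 33
Step 3: t = (33 - 6 - 2)/(23 + 24) = 25/47
Step 4: u1 = d1 + r1*t = 6 + 23 * 25/47 = 857/47
Step 5: (Check: u2 = d2 + r2*t = 694/47; u1+u2 = 857/47 + 694/47 = 33, on the frontier.)

857/47


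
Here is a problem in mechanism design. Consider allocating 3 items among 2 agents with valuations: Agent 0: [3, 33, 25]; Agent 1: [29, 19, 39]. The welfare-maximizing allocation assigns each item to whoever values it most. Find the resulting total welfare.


Step 1: For each item, find the maximum value among all agents.
Step 2: Item 0 -> Agent 1 (value 29)
Step 3: Item 1 -> Agent 0 (value 33)
Step 4: Item 2 -> Agent 1 (value 39)
Step 5: Total welfare = 29 + 33 + 39 = 101

101


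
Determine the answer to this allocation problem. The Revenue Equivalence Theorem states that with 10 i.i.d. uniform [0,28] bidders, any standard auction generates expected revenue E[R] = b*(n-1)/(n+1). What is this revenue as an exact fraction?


Step 1: By Revenue Equivalence, expected revenue = b*(n-1)/(n+1)
Step 2: Substituting n = 10, b = 28
Step 3: Revenue = 28*(10-1)/(10+1) = 28*9/11
Step 4: Revenue = 252/11

252/11


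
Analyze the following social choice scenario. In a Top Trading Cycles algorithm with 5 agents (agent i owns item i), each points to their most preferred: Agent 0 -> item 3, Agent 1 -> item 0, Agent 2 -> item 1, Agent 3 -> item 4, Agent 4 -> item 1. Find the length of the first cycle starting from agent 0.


Step 1: Trace the pointer graph from agent 0: 0 -> 3 -> 4 -> 1 -> 0
Step 2: A cycle is detected when we revisit agent 0
Step 3: The cycle is: 0 -> 3 -> 4 -> 1 -> 0
Step 4: Cycle length = 4

4


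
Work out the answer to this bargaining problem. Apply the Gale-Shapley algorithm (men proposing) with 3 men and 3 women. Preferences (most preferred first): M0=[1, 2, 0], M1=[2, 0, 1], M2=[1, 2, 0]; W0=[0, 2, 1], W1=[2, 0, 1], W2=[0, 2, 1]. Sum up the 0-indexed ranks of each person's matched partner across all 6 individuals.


Step 1: Run Gale-Shapley (men propose, women hold best offer):
  M0 proposes to W1; she accepts
  M1 proposes to W2; she accepts
  M2 proposes to W1; she switches from M0
  M0 proposes to W2; she switches from M1
  M1 proposes to W0; she accepts
Step 2: Final matching: W0-M1, W1-M2, W2-M0
Step 3: 0-indexed ranks (man's rank of his match, then woman's): 1 + 2 + 0 + 0 + 1 + 0
Step 4: Total rank sum = 4

4


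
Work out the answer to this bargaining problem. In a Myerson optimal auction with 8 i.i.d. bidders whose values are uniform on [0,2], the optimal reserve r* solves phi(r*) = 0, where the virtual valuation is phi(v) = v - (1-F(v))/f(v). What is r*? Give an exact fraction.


Step 1: For U[0,2], F(v) = v/2 and f(v) = 1/2
Step 2: phi(v) = v - (1 - v/2)/(1/2) = v - (2 - v) = 2v - 2
Step 3: Set phi(r*) = 0: 2r* - 2 = 0
Step 4: r* = 2/2 = 1 (the number of bidders n = 8 does not enter)

1


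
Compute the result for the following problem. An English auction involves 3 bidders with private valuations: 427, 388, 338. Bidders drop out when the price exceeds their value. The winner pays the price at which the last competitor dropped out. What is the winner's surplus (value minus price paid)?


Step 1: Identify the highest value: 427
Step 2: Identify the second-highest value: 388
Step 3: The final price = second-highest value = 388
Step 4: Surplus = 427 - 388 = 39

39


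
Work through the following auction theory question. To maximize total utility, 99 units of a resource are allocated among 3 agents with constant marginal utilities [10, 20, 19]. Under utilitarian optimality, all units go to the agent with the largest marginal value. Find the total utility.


Step 1: The marginal utilities are [10, 20, 19]
Step 2: The highest marginal utility is 20
Step 3: All 99 units go to that agent
Step 4: Total utility = 20 * 99 = 1980

1980


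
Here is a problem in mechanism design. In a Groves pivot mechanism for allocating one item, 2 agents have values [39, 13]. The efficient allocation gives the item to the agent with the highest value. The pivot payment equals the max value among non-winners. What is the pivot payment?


Step 1: The efficient winner is agent 0 with value 39
Step 2: Other agents' values: [13]
Step 3: Pivot payment = max(others) = 13
Step 4: The winner pays 13

13


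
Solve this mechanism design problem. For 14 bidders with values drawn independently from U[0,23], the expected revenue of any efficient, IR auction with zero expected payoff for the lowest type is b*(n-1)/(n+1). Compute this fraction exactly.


Step 1: By Revenue Equivalence, expected revenue = b*(n-1)/(n+1)
Step 2: Substituting n = 14, b = 23
Step 3: Revenue = 23*(14-1)/(14+1) = 23*13/15
Step 4: Revenue = 299/15

299/15


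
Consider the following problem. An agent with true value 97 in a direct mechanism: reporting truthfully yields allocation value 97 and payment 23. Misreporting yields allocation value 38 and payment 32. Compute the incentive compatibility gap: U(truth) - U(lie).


Step 1: U(truth) = value - payment = 97 - 23 = 74
Step 2: U(lie) = allocation - payment = 38 - 32 = 6
Step 3: IC gap = 74 - 6 = 68

68


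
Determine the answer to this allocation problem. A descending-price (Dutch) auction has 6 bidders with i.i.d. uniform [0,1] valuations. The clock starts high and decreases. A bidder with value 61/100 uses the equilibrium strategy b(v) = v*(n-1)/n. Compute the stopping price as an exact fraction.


Step 1: Dutch auctions are strategically equivalent to first-price auctions
Step 2: The equilibrium bid is b(v) = v*(n-1)/n
Step 3: b = 61/100 * 5/6
Step 4: b = 61/120

61/120


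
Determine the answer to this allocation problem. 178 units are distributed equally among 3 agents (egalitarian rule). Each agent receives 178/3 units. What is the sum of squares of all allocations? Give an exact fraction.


Step 1: Each agent's share = 178/3
Step 2: Square of each share = (178/3)^2 = 31684/9
Step 3: Sum of squares = 3 * 31684/9 = 31684/3

31684/3


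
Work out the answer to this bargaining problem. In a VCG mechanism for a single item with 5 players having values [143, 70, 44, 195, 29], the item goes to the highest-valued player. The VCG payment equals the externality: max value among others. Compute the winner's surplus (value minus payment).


Step 1: The winner is the agent with the highest value: agent 3 with value 195
Step 2: Values of other agents: [143, 70, 44, 29]
Step 3: VCG payment = max of others' values = 143
Step 4: Surplus = 195 - 143 = 52

52


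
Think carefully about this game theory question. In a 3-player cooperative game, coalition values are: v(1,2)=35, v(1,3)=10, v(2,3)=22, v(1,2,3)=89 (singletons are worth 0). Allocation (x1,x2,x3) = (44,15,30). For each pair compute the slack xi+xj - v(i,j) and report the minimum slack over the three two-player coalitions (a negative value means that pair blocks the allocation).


Step 1: Slack for coalition (1,2): x1+x2 - v12 = 59 - 35 = 24
Step 2: Slack for coalition (1,3): x1+x3 - v13 = 74 - 10 = 64
Step 3: Slack for coalition (2,3): x2+x3 - v23 = 45 - 22 = 23
Step 4: Minimum slack = min(24, 64, 23) = 23, attained by (2,3); no pair can gain by deviating, so the allocation is in the core

23


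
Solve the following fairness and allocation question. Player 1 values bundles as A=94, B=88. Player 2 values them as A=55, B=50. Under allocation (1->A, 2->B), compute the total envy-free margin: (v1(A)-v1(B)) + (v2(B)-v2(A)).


Step 1: Player 1's margin = v1(A) - v1(B) = 94 - 88 = 6
Step 2: Player 2's margin = v2(B) - v2(A) = 50 - 55 = -5
Step 3: Total margin = 6 + -5 = 1

1


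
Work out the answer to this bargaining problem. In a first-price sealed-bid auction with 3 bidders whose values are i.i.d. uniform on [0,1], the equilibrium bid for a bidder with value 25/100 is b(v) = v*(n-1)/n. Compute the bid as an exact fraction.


Step 1: The symmetric BNE bidding function is b(v) = v * (n-1) / n
Step 2: Substitute v = 1/4 and n = 3
Step 3: b = 1/4 * 2/3
Step 4: b = 1/6

1/6


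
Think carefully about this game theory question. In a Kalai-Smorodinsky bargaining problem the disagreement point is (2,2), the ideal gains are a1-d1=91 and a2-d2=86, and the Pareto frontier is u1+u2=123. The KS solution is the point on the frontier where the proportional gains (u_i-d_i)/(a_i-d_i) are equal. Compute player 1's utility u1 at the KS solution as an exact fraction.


Step 1: At the KS point, (u1-d1)/r1 = (u2-d2)/r2 = t and u1+u2 = 123
Step 2: u1 = d1 + r1*t and u2 = d2 + r2*t, so (d1 + r1*t) + (d2 + r2*t) = 123
Step 3: t = (123 - 2 - 2)/(91 + 86) = 119/177
Step 4: u1 = d1 + r1*t = 2 + 91 * 119/177 = 11183/177
Step 5: (Check: u2 = d2 + r2*t = 10588/177; u1+u2 = 11183/177 + 10588/177 = 123, on the frontier.)

11183/177


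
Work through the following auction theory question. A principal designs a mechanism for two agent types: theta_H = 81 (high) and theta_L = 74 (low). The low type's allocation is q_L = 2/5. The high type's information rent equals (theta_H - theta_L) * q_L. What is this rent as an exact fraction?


Step 1: theta_H - theta_L = 81 - 74 = 7
Step 2: Information rent = (theta_H - theta_L) * q_L
Step 3: = 7 * 2/5
Step 4: = 14/5

14/5


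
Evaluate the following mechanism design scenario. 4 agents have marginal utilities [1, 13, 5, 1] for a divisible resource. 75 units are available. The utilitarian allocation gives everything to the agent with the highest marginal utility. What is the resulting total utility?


Step 1: The marginal utilities are [1, 13, 5, 1]
Step 2: The highest marginal utility is 13
Step 3: All 75 units go to that agent
Step 4: Total utility = 13 * 75 = 975

975


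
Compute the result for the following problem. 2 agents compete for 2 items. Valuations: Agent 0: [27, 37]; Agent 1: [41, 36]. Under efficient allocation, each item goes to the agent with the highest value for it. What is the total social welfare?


Step 1: For each item, find the maximum value among all agents.
Step 2: Item 0 -> Agent 1 (value 41)
Step 3: Item 1 -> Agent 0 (value 37)
Step 4: Total welfare = 41 + 37 = 78

78


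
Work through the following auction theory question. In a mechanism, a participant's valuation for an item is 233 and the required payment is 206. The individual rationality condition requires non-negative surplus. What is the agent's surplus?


Step 1: Surplus = value - payment = 233 - 206 = 27
Step 2: IR is satisfied (surplus >= 0)

27


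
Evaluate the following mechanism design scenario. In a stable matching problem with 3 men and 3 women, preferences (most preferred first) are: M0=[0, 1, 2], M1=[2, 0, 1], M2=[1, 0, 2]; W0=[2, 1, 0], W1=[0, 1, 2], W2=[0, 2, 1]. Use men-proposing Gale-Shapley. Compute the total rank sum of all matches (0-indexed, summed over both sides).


Step 1: Run Gale-Shapley (men propose, women hold best offer):
  M0 proposes to W0; she accepts
  M1 proposes to W2; she accepts
  M2 proposes to W1; she accepts
Step 2: Final matching: W0-M0, W1-M2, W2-M1
Step 3: 0-indexed ranks (man's rank of his match, then woman's): 0 + 2 + 0 + 2 + 0 + 2
Step 4: Total rank sum = 6

6


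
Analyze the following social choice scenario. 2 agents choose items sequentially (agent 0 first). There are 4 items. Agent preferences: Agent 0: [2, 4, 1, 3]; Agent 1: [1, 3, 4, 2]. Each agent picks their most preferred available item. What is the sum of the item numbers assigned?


Step 1: Agent 0 picks item 2
Step 2: Agent 1 picks item 1
Step 3: Sum = 2 + 1 = 3

3


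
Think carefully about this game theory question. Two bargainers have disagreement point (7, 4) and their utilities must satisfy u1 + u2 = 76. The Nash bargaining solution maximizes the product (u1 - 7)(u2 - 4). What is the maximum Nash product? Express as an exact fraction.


Step 1: The Nash solution splits surplus symmetrically above the disagreement point
Step 2: u1 = (total + d1 - d2)/2 = (76 + 7 - 4)/2 = 79/2
Step 3: u2 = (total - d1 + d2)/2 = (76 - 7 + 4)/2 = 73/2
Step 4: Nash product = (79/2 - 7) * (73/2 - 4)
Step 5: = 65/2 * 65/2 = 4225/4

4225/4


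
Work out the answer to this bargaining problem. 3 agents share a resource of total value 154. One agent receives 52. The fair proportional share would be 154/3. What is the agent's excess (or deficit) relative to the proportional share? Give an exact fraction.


Step 1: Proportional share = 154/3
Step 2: Agent's actual allocation = 52
Step 3: Excess = 52 - 154/3 = 2/3

2/3


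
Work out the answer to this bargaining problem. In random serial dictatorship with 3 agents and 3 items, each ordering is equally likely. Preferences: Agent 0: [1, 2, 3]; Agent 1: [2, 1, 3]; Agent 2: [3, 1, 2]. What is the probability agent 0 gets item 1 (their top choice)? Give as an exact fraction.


Step 1: Agent 0 wants item 1
Step 2: There are 6 possible orderings of agents
Step 3: In 6 orderings, agent 0 gets item 1
Step 4: Probability = 6/6 = 1

1


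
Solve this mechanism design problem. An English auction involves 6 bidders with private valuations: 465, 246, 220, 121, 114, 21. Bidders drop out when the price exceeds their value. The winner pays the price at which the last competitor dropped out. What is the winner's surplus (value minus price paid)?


Step 1: Identify the highest value: 465
Step 2: Identify the second-highest value: 246
Step 3: The final price = second-highest value = 246
Step 4: Surplus = 465 - 246 = 219

219


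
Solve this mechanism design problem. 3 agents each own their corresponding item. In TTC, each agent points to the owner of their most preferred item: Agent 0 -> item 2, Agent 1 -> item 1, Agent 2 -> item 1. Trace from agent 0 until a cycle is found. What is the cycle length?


Step 1: Trace the pointer graph from agent 0: 0 -> 2 -> 1 -> 1
Step 2: A cycle is detected when we revisit agent 1
Step 3: The cycle is: 1 -> 1
Step 4: Cycle length = 1

1


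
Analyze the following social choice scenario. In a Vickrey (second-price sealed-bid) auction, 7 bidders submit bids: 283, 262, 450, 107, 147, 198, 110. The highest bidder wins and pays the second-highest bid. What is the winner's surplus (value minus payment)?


Step 1: Sort bids in descending order: 450, 283, 262, 198, 147, 110, 107
Step 2: The winning bid is the highest: 450
Step 3: The payment equals the second-highest bid: 283
Step 4: Surplus = winner's bid - payment = 450 - 283 = 167

167


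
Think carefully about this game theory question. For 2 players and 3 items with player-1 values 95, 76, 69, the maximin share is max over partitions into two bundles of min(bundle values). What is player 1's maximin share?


Step 1: Item values = 95, 76, 69
Step 2: Enumerate all 2-bundle partitions and take the smaller bundle:
  Partition 1: {95} vs {76,69} -> bundles 95, 145; min = 95
  Partition 2: {76} vs {95,69} -> bundles 76, 164; min = 76
  Partition 3: {69} vs {95,76} -> bundles 69, 171; min = 69
Step 3: MMS = max(95, 76, 69) = 95

95


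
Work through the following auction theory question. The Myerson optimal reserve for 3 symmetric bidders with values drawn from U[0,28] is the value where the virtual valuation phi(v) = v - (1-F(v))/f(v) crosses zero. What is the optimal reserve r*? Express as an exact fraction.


Step 1: For U[0,28], F(v) = v/28 and f(v) = 1/28
Step 2: phi(v) = v - (1 - v/28)/(1/28) = v - (28 - v) = 2v - 28
Step 3: Set phi(r*) = 0: 2r* - 28 = 0
Step 4: r* = 28/2 = 14 (the number of bidders n = 3 does not enter)

14


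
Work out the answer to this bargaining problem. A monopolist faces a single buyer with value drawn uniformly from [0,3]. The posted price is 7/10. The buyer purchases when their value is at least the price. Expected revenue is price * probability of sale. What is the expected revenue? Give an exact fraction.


Step 1: Posted price r = 7/10, value support [0,3]
Step 2: P(v >= r) = (3 - 7/10)/3 = 23/30
Step 3: Expected revenue = r * P(v >= r) = 7/10 * 23/30
Step 4: Revenue = 161/300

161/300


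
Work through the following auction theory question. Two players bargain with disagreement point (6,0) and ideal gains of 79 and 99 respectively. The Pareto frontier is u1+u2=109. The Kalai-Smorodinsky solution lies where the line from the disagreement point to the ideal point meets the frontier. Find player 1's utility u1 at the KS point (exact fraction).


Step 1: At the KS point, (u1-d1)/r1 = (u2-d2)/r2 = t and u1+u2 = 109
Step 2: u1 = d1 + r1*t and u2 = d2 + r2*t, so (d1 + r1*t) + (d2 + r2*t) = 109
Step 3: t = (109 - 6 - 0)/(79 + 99) = 103/178
Step 4: u1 = d1 + r1*t = 6 + 79 * 103/178 = 9205/178
Step 5: (Check: u2 = d2 + r2*t = 10197/178; u1+u2 = 9205/178 + 10197/178 = 109, on the frontier.)

9205/178


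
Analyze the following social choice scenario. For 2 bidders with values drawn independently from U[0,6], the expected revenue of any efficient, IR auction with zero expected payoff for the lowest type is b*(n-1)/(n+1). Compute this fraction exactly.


Step 1: By Revenue Equivalence, expected revenue = b*(n-1)/(n+1)
Step 2: Substituting n = 2, b = 6
Step 3: Revenue = 6*(2-1)/(2+1) = 6*1/3
Step 4: Revenue = 6/3 = 2

2


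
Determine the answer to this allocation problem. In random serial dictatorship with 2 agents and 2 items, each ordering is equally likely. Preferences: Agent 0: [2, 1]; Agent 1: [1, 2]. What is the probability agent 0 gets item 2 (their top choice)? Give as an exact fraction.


Step 1: Agent 0 wants item 2
Step 2: There are 2 possible orderings of agents
Step 3: In 2 orderings, agent 0 gets item 2
Step 4: Probability = 2/2 = 1

1


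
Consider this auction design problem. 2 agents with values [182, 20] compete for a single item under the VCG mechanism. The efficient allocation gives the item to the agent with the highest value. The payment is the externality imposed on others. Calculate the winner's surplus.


Step 1: The winner is the agent with the highest value: agent 0 with value 182
Step 2: Values of other agents: [20]
Step 3: VCG payment = max of others' values = 20
Step 4: Surplus = 182 - 20 = 162

162


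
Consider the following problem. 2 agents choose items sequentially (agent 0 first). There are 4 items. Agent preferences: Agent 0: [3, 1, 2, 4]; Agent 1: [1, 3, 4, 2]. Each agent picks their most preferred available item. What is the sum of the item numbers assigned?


Step 1: Agent 0 picks item 3
Step 2: Agent 1 picks item 1
Step 3: Sum = 3 + 1 = 4

4


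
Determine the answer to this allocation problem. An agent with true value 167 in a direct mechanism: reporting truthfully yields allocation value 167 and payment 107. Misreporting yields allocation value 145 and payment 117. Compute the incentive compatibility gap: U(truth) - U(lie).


Step 1: U(truth) = value - payment = 167 - 107 = 60
Step 2: U(lie) = allocation - payment = 145 - 117 = 28
Step 3: IC gap = 60 - 28 = 32

32


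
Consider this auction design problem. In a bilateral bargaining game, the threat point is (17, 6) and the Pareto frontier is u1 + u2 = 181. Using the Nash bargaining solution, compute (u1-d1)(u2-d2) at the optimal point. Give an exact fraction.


Step 1: The Nash solution splits surplus symmetrically above the disagreement point
Step 2: u1 = (total + d1 - d2)/2 = (181 + 17 - 6)/2 = 96
Step 3: u2 = (total - d1 + d2)/2 = (181 - 17 + 6)/2 = 85
Step 4: Nash product = (96 - 17) * (85 - 6)
Step 5: = 79 * 79 = 6241

6241


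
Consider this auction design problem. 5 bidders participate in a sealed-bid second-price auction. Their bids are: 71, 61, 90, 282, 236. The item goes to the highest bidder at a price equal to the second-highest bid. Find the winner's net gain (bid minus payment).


Step 1: Sort bids in descending order: 282, 236, 90, 71, 61
Step 2: The winning bid is the highest: 282
Step 3: The payment equals the second-highest bid: 236
Step 4: Surplus = winner's bid - payment = 282 - 236 = 46

46


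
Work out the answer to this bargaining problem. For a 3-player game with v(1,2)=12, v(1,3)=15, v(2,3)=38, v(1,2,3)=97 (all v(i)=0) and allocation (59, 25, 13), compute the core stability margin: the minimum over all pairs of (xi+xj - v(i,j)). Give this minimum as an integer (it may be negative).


Step 1: Slack for coalition (1,2): x1+x2 - v12 = 84 - 12 = 72
Step 2: Slack for coalition (1,3): x1+x3 - v13 = 72 - 15 = 57
Step 3: Slack for coalition (2,3): x2+x3 - v23 = 38 - 38 = 0
Step 4: Minimum slack = min(72, 57, 0) = 0, attained by (2,3); no pair can gain by deviating, so the allocation is in the core

0


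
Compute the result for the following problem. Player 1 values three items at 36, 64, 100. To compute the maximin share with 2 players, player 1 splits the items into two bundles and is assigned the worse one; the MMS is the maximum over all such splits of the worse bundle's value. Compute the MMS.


Step 1: Item values = 36, 64, 100
Step 2: Enumerate all 2-bundle partitions and take the smaller bundle:
  Partition 1: {36} vs {64,100} -> bundles 36, 164; min = 36
  Partition 2: {64} vs {36,100} -> bundles 64, 136; min = 64
  Partition 3: {100} vs {36,64} -> bundles 100, 100; min = 100
Step 3: MMS = max(36, 64, 100) = 100

100


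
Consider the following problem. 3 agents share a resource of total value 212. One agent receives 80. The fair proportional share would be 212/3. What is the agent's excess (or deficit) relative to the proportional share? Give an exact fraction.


Step 1: Proportional share = 212/3
Step 2: Agent's actual allocation = 80
Step 3: Excess = 80 - 212/3 = 28/3

28/3


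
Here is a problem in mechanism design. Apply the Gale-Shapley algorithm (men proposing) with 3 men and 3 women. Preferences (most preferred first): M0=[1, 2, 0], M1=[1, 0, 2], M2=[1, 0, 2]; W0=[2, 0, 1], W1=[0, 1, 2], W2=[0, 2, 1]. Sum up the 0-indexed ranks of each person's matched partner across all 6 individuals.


Step 1: Run Gale-Shapley (men propose, women hold best offer):
  M0 proposes to W1; she accepts
  M1 proposes to W1; rejected
  M1 proposes to W0; she accepts
  M2 proposes to W1; rejected
  M2 proposes to W0; she switches from M1
  M1 proposes to W2; she accepts
Step 2: Final matching: W0-M2, W1-M0, W2-M1
Step 3: 0-indexed ranks (man's rank of his match, then woman's): 1 + 0 + 0 + 0 + 2 + 2
Step 4: Total rank sum = 5

5


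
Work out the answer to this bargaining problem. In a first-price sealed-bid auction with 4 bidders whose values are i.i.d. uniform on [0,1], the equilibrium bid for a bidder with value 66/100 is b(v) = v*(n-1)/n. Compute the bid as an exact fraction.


Step 1: The symmetric BNE bidding function is b(v) = v * (n-1) / n
Step 2: Substitute v = 33/50 and n = 4
Step 3: b = 33/50 * 3/4
Step 4: b = 99/200

99/200


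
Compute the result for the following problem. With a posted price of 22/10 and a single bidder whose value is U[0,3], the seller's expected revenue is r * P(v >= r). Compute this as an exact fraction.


Step 1: Posted price r = 11/5, value support [0,3]
Step 2: P(v >= r) = (3 - 11/5)/3 = 4/15
Step 3: Expected revenue = r * P(v >= r) = 11/5 * 4/15
Step 4: Revenue = 44/75

44/75


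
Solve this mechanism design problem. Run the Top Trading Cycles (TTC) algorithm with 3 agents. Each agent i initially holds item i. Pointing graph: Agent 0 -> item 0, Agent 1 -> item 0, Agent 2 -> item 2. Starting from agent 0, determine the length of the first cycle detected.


Step 1: Trace the pointer graph from agent 0: 0 -> 0
Step 2: A cycle is detected when we revisit agent 0
Step 3: The cycle is: 0 -> 0
Step 4: Cycle length = 1

1


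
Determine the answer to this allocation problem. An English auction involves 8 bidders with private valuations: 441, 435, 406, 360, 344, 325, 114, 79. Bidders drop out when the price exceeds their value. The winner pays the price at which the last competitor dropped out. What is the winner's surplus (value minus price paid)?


Step 1: Identify the highest value: 441
Step 2: Identify the second-highest value: 435
Step 3: The final price = second-highest value = 435
Step 4: Surplus = 441 - 435 = 6

6


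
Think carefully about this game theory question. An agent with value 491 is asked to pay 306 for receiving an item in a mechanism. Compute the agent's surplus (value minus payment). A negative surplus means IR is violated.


Step 1: Surplus = value - payment = 491 - 306 = 185
Step 2: IR is satisfied (surplus >= 0)

185


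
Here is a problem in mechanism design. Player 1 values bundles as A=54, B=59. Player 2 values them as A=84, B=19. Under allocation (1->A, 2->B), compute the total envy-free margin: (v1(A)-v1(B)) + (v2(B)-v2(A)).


Step 1: Player 1's margin = v1(A) - v1(B) = 54 - 59 = -5
Step 2: Player 2's margin = v2(B) - v2(A) = 19 - 84 = -65
Step 3: Total margin = -5 + -65 = -70

-70


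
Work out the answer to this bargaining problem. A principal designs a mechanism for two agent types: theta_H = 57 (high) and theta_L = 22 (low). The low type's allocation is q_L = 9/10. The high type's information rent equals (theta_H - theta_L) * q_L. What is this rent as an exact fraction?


Step 1: theta_H - theta_L = 57 - 22 = 35
Step 2: Information rent = (theta_H - theta_L) * q_L
Step 3: = 35 * 9/10
Step 4: = 63/2

63/2


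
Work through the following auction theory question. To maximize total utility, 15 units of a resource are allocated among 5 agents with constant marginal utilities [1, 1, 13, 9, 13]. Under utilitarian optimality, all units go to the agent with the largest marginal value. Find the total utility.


Step 1: The marginal utilities are [1, 1, 13, 9, 13]
Step 2: The highest marginal utility is 13
Step 3: All 15 units go to that agent
Step 4: Total utility = 13 * 15 = 195

195


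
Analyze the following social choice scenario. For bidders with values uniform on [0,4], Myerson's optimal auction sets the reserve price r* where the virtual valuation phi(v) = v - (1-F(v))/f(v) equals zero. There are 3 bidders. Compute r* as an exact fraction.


Step 1: For U[0,4], F(v) = v/4 and f(v) = 1/4
Step 2: phi(v) = v - (1 - v/4)/(1/4) = v - (4 - v) = 2v - 4
Step 3: Set phi(r*) = 0: 2r* - 4 = 0
Step 4: r* = 4/2 = 2 (the number of bidders n = 3 does not enter)

2


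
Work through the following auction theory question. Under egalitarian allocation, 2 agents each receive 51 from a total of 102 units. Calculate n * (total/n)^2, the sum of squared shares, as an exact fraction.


Step 1: Each agent's share = 102/2 = 51
Step 2: Square of each share = (51)^2 = 2601
Step 3: Sum of squares = 2 * 2601 = 5202

5202


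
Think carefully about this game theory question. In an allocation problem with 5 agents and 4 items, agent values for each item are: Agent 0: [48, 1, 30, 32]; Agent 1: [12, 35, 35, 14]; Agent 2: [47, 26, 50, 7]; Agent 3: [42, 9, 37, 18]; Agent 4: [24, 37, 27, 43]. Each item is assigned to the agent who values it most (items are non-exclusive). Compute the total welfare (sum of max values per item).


Step 1: For each item, find the maximum value among all agents.
Step 2: Item 0 -> Agent 0 (value 48)
Step 3: Item 1 -> Agent 4 (value 37)
Step 4: Item 2 -> Agent 2 (value 50)
Step 5: Item 3 -> Agent 4 (value 43)
Step 6: Total welfare = 48 + 37 + 50 + 43 = 178

178


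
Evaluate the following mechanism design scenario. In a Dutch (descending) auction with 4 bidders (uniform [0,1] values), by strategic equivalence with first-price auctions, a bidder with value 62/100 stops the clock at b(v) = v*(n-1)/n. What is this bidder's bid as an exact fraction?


Step 1: Dutch auctions are strategically equivalent to first-price auctions
Step 2: The equilibrium bid is b(v) = v*(n-1)/n
Step 3: b = 31/50 * 3/4
Step 4: b = 93/200

93/200


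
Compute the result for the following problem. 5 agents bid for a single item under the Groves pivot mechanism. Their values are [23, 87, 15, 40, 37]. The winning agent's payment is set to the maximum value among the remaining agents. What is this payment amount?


Step 1: The efficient winner is agent 1 with value 87
Step 2: Other agents' values: [23, 15, 40, 37]
Step 3: Pivot payment = max(others) = 40
Step 4: The winner pays 40

40


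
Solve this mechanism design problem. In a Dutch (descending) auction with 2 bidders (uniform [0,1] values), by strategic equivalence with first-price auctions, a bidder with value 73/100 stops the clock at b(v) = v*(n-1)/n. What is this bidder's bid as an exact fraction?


Step 1: Dutch auctions are strategically equivalent to first-price auctions
Step 2: The equilibrium bid is b(v) = v*(n-1)/n
Step 3: b = 73/100 * 1/2
Step 4: b = 73/200

73/200


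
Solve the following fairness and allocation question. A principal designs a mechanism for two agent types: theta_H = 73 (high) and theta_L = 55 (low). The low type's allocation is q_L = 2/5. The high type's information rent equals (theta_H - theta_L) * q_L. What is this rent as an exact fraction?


Step 1: theta_H - theta_L = 73 - 55 = 18
Step 2: Information rent = (theta_H - theta_L) * q_L
Step 3: = 18 * 2/5
Step 4: = 36/5

36/5


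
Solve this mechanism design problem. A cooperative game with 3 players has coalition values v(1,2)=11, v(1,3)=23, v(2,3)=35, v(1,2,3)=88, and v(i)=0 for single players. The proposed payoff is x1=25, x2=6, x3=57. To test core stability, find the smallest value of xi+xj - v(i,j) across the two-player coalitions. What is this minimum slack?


Step 1: Slack for coalition (1,2): x1+x2 - v12 = 31 - 11 = 20
Step 2: Slack for coalition (1,3): x1+x3 - v13 = 82 - 23 = 59
Step 3: Slack for coalition (2,3): x2+x3 - v23 = 63 - 35 = 28
Step 4: Minimum slack = min(20, 59, 28) = 20, attained by (1,2); no pair can gain by deviating, so the allocation is in the core

20


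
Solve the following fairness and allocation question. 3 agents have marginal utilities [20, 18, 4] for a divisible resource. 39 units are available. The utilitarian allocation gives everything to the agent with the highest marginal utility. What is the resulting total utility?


Step 1: The marginal utilities are [20, 18, 4]
Step 2: The highest marginal utility is 20
Step 3: All 39 units go to that agent
Step 4: Total utility = 20 * 39 = 780

780


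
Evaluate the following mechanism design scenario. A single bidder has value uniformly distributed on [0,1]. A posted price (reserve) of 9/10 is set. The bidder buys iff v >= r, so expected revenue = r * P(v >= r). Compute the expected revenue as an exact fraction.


Step 1: Posted price r = 9/10, value support [0,1]
Step 2: P(v >= r) = (1 - 9/10)/1 = 1/10
Step 3: Expected revenue = r * P(v >= r) = 9/10 * 1/10
Step 4: Revenue = 9/100

9/100


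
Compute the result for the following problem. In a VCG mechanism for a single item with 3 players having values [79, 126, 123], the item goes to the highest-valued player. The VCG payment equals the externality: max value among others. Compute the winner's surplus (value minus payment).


Step 1: The winner is the agent with the highest value: agent 1 with value 126
Step 2: Values of other agents: [79, 123]
Step 3: VCG payment = max of others' values = 123
Step 4: Surplus = 126 - 123 = 3

3


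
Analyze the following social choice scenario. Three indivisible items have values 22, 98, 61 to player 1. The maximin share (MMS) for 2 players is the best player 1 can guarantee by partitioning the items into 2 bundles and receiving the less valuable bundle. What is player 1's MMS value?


Step 1: Item values = 22, 98, 61
Step 2: Enumerate all 2-bundle partitions and take the smaller bundle:
  Partition 1: {22} vs {98,61} -> bundles 22, 159; min = 22
  Partition 2: {98} vs {22,61} -> bundles 98, 83; min = 83
  Partition 3: {61} vs {22,98} -> bundles 61, 120; min = 61
Step 3: MMS = max(22, 83, 61) = 83

83


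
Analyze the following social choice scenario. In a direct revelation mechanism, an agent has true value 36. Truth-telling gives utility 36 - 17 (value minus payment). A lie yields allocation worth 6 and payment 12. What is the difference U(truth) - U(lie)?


Step 1: U(truth) = value - payment = 36 - 17 = 19
Step 2: U(lie) = allocation - payment = 6 - 12 = -6
Step 3: IC gap = 19 - (-6) = 25

25


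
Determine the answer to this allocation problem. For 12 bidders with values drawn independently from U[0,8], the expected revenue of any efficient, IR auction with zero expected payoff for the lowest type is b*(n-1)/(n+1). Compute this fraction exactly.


Step 1: By Revenue Equivalence, expected revenue = b*(n-1)/(n+1)
Step 2: Substituting n = 12, b = 8
Step 3: Revenue = 8*(12-1)/(12+1) = 8*11/13
Step 4: Revenue = 88/13

88/13


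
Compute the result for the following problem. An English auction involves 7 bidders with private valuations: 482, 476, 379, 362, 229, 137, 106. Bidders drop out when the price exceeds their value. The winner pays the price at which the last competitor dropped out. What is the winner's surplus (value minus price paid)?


Step 1: Identify the highest value: 482
Step 2: Identify the second-highest value: 476
Step 3: The final price = second-highest value = 476
Step 4: Surplus = 482 - 476 = 6

6


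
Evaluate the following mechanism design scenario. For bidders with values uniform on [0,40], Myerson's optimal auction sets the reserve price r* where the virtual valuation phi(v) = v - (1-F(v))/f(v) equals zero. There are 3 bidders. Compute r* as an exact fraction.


Step 1: For U[0,40], F(v) = v/40 and f(v) = 1/40
Step 2: phi(v) = v - (1 - v/40)/(1/40) = v - (40 - v) = 2v - 40
Step 3: Set phi(r*) = 0: 2r* - 40 = 0
Step 4: r* = 40/2 = 20 (the number of bidders n = 3 does not enter)

20
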